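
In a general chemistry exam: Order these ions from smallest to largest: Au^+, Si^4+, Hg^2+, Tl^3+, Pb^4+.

Si^4+ (Z=14, 10 e⁻), Pb^4+ (Z=82, 78 e⁻), Tl^3+ (Z=81, 78 e⁻), Hg^2+ (Z=80, 78 e⁻), Au^+ (Z=79, 78 e⁻). Si^4+ < Pb^4+ (same group, 3 shells fewer); Pb^4+ < Tl^3+ (both 78 e⁻, Z=82>81); Tl^3+ < Hg^2+ (both 78 e⁻, Z=81>80); Hg^2+ < Au^+ (both 78 e⁻, Z=80>79).

Si^4+ < Pb^4+ < Tl^3+ < Hg^2+ < Au^+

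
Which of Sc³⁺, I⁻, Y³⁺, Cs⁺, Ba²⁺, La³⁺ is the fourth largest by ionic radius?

La³⁺

Work out protons and electrons: Sc³⁺ (Z=21, 18 e⁻), Y³⁺ (Z=39, 36 e⁻), La³⁺ (Z=57, 54 e⁻), Ba²⁺ (Z=56, 54 e⁻), Cs⁺ (Z=55, 54 e⁻), I⁻ (Z=53, 54 e⁻). Sc³⁺ < Y³⁺ (same group, 1 shell fewer); Y³⁺ < La³⁺ (same group, period 5 vs 6); La³⁺ < Ba²⁺ (isoelectronic, higher Z=57 is smaller); Ba²⁺ < Cs⁺ (isoelectronic, higher Z=56 is smaller); Cs⁺ < I⁻ (both 54 e⁻, Z=55>53).
Ordering: Sc³⁺ < Y³⁺ < La³⁺ < Ba²⁺ < Cs⁺ < I⁻. The fourth largest is La³⁺.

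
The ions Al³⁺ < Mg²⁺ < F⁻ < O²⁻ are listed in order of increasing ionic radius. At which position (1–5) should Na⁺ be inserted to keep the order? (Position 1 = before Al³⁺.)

3

Isoelectronic series (10 e⁻ each). Size is set by nuclear charge: more protons means a smaller ion. Al³⁺ (Z=13), Mg²⁺ (Z=12), Na⁺ (Z=11), F⁻ (Z=9), O²⁻ (Z=8).
Merged order: Al³⁺ < Mg²⁺ < Na⁺ < F⁻ < O²⁻ — Na⁺ is number 3.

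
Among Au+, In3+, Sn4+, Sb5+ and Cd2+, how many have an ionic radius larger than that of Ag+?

First list Z and electron count for each: Sb5+: 46 e⁻, Z=51, Sn4+: 46 e⁻, Z=50, In3+: 46 e⁻, Z=49, Cd2+: 46 e⁻, Z=48, Ag+: 46 e⁻, Z=47, Au+: 78 e⁻, Z=79. Sb5+ < Sn4+ (both 46 e⁻, Z=51>50); Sn4+ < In3+ (both 46 e⁻, Z=50>49); In3+ < Cd2+ (isoelectronic, higher Z=49 is smaller); Cd2+ < Ag+ (isoelectronic, higher Z=48 is smaller); Ag+ < Au+ (same group, 1 shell fewer).
Relative to Ag+, the ions that are larger are Au+. Count: 1.

1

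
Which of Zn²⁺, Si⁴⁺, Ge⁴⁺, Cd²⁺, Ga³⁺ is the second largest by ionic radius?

Zn²⁺

Tabulating Z and e⁻: Si⁴⁺ has 10 e⁻ (Z=14), Ge⁴⁺ has 28 e⁻ (Z=32), Ga³⁺ has 28 e⁻ (Z=31), Zn²⁺ has 28 e⁻ (Z=30), Cd²⁺ has 46 e⁻ (Z=48). Si⁴⁺ < Ge⁴⁺ (same group, period 3 vs 4); Ge⁴⁺ < Ga³⁺ (isoelectronic, higher Z=32 is smaller); Ga³⁺ < Zn²⁺ (both 28 e⁻, Z=31>30); Zn²⁺ < Cd²⁺ (same group, period 4 vs 5).
So the order is Si⁴⁺ < Ge⁴⁺ < Ga³⁺ < Zn²⁺ < Cd²⁺; the 2nd-largest ion is Zn²⁺.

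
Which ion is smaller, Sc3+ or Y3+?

All are in the same group with charge +3. Radius grows down the group as n (the outermost shell) increases.

Sc3+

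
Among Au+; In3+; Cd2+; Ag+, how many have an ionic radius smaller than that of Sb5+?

First list Z and electron count for each: Sb5+ has 46 e⁻ (Z=51), In3+ has 46 e⁻ (Z=49), Cd2+ has 46 e⁻ (Z=48), Ag+ has 46 e⁻ (Z=47), Au+ has 78 e⁻ (Z=79). Sb5+ < In3+ (both 46 e⁻, Z=51>49); In3+ < Cd2+ (isoelectronic, higher Z=49 is smaller); Cd2+ < Ag+ (both 46 e⁻, Z=48>47); Ag+ < Au+ (same group, period 5 vs 6).
Placing each against Sb5+: smaller — none; larger — In3+, Cd2+, Ag+, Au+. So 0 are smaller.

0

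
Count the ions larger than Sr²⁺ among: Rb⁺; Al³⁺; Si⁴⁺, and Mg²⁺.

Tabulating Z and e⁻: Si⁴⁺: 10 e⁻, Z=14, Al³⁺: 10 e⁻, Z=13, Mg²⁺: 10 e⁻, Z=12, Sr²⁺: 36 e⁻, Z=38, Rb⁺: 36 e⁻, Z=37. Si⁴⁺ < Al³⁺ (both 10 e⁻, Z=14>13); Al³⁺ < Mg²⁺ (isoelectronic, higher Z=13 is smaller); Mg²⁺ < Sr²⁺ (same group, 2 shells fewer); Sr²⁺ < Rb⁺ (both 36 e⁻, Z=38>37).
Ordering all of them (including Sr²⁺) by radius gives Si⁴⁺ < Al³⁺ < Mg²⁺ < Sr²⁺ < Rb⁺. So 1 is larger.

1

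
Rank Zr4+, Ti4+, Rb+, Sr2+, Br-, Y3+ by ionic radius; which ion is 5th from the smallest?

Ti4+ has 18 e⁻ (Z=22), Zr4+ has 36 e⁻ (Z=40), Y3+ has 36 e⁻ (Z=39), Sr2+ has 36 e⁻ (Z=38), Rb+ has 36 e⁻ (Z=37), Br- has 36 e⁻ (Z=35). Ti4+ < Zr4+ (same group, 1 shell fewer); Zr4+ < Y3+ (both 36 e⁻, Z=40>39); Y3+ < Sr2+ (both 36 e⁻, Z=39>38); Sr2+ < Rb+ (isoelectronic, higher Z=38 is smaller); Rb+ < Br- (isoelectronic, higher Z=37 is smaller).
So the order is Ti4+ < Zr4+ < Y3+ < Sr2+ < Rb+ < Br-; the 5th-smallest ion is Rb+.

Rb+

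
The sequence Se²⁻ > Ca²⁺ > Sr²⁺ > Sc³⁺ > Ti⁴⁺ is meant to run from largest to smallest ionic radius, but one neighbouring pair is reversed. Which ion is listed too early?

Ca²⁺

The pair Ca²⁺, Sr²⁺ is the wrong way round — Ca²⁺ and Sr²⁺ are in one column with the same charge; the lighter period-4 ion has one fewer shell and is smaller. All other adjacent pairs agree with periodic trends, so Ca²⁺ is the misplaced ion.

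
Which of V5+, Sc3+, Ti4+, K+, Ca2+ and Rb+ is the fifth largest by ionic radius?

Ti4+

First list Z and electron count for each: V5+ has 18 e⁻ (Z=23), Ti4+ has 18 e⁻ (Z=22), Sc3+ has 18 e⁻ (Z=21), Ca2+ has 18 e⁻ (Z=20), K+ has 18 e⁻ (Z=19), Rb+ has 36 e⁻ (Z=37). V5+ < Ti4+ (both 18 e⁻, Z=23>22); Ti4+ < Sc3+ (both 18 e⁻, Z=22>21); Sc3+ < Ca2+ (isoelectronic, higher Z=21 is smaller); Ca2+ < K+ (both 18 e⁻, Z=20>19); K+ < Rb+ (same group, period 4 vs 5).
That gives V5+ < Ti4+ < Sc3+ < Ca2+ < K+ < Rb+. From the largest end, number 5 is Ti4+.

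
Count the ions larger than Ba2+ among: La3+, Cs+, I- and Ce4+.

2

All of these have 54 electrons (isoelectronic). With the same electron cloud, the ion with the most protons pulls it in tightest. Nuclear charges: Ce4+ (Z=58), La3+ (Z=57), Ba2+ (Z=56), Cs+ (Z=55), I- (Z=53). Highest Z is smallest.
Relative to Ba2+, the ions that are larger are Cs+, I-. So 2 are larger.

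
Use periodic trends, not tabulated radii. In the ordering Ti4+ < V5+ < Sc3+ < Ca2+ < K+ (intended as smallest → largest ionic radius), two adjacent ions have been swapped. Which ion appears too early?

Ti4+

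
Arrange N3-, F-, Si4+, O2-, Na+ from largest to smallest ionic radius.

N3- > O2- > F- > Na+ > Si4+

All of these have 10 electrons (isoelectronic). With the same electron cloud, the ion with the most protons pulls it in tightest. Nuclear charges: Si4+ (Z=14), Na+ (Z=11), F- (Z=9), O2- (Z=8), N3- (Z=7). Highest Z is smallest.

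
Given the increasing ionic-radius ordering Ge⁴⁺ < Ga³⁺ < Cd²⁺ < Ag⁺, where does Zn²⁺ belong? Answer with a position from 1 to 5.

First list Z and electron count for each: Ge⁴⁺ has 28 e⁻ (Z=32), Ga³⁺ has 28 e⁻ (Z=31), Zn²⁺ has 28 e⁻ (Z=30), Cd²⁺ has 46 e⁻ (Z=48), Ag⁺ has 46 e⁻ (Z=47). Ge⁴⁺ < Ga³⁺ (both 28 e⁻, Z=32>31); Ga³⁺ < Zn²⁺ (isoelectronic, higher Z=31 is smaller); Zn²⁺ < Cd²⁺ (same group, 1 shell fewer); Cd²⁺ < Ag⁺ (both 46 e⁻, Z=48>47).
With Zn²⁺ included the full order is Ge⁴⁺ < Ga³⁺ < Zn²⁺ < Cd²⁺ < Ag⁺, so it takes position 3.

3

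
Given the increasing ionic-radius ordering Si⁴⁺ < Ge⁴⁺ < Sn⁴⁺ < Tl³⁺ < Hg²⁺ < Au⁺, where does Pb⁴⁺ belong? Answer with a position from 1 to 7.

4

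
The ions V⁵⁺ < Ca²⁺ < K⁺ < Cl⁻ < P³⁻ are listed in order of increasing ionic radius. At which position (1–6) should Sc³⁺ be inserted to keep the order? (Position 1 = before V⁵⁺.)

Isoelectronic series (18 e⁻ each). Size is set by nuclear charge: more protons means a smaller ion. V⁵⁺ (Z=23), Sc³⁺ (Z=21), Ca²⁺ (Z=20), K⁺ (Z=19), Cl⁻ (Z=17), P³⁻ (Z=15).
With Sc³⁺ included the full order is V⁵⁺ < Sc³⁺ < Ca²⁺ < K⁺ < Cl⁻ < P³⁻, so it takes position 2.

2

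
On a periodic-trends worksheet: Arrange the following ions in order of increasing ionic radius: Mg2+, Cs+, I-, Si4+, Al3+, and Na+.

Si4+ < Al3+ < Mg2+ < Na+ < Cs+ < I-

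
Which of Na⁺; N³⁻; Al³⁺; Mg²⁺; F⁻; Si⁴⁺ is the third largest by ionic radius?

Isoelectronic series (10 e⁻ each). Size is set by nuclear charge: more protons means a smaller ion. Si⁴⁺ (Z=14), Al³⁺ (Z=13), Mg²⁺ (Z=12), Na⁺ (Z=11), F⁻ (Z=9), N³⁻ (Z=7).
That gives Si⁴⁺ < Al³⁺ < Mg²⁺ < Na⁺ < F⁻ < N³⁻. From the largest end, number 3 is Na⁺.

Na⁺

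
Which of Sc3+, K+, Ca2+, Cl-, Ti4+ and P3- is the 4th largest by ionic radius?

Ca2+

All of these have 18 electrons (isoelectronic). With the same electron cloud, the ion with the most protons pulls it in tightest. Nuclear charges: Ti4+ (Z=22), Sc3+ (Z=21), Ca2+ (Z=20), K+ (Z=19), Cl- (Z=17), P3- (Z=15). Highest Z is smallest.
Ordering: Ti4+ < Sc3+ < Ca2+ < K+ < Cl- < P3-. The 4th largest is Ca2+.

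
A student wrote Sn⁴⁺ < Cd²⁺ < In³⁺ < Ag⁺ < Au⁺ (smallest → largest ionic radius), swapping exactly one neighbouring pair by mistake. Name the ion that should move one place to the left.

Scanning neighbour by neighbour, only Cd²⁺/In³⁺ violates a trend: both have 46 electrons but Z(In)=49 > Z(Cd)=48, so In³⁺ should be the smaller of the two. That makes In³⁺ the one sitting a position late relative to where it belongs.

In³⁺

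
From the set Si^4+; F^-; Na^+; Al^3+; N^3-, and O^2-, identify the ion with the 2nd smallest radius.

Al^3+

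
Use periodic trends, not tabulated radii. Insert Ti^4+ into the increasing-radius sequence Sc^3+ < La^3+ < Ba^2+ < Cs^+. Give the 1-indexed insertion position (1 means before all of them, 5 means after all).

1

Tabulating Z and e⁻: Ti^4+: 18 e⁻, Z=22, Sc^3+: 18 e⁻, Z=21, La^3+: 54 e⁻, Z=57, Ba^2+: 54 e⁻, Z=56, Cs^+: 54 e⁻, Z=55. Ti^4+ < Sc^3+ (both 18 e⁻, Z=22>21); Sc^3+ < La^3+ (same group, 2 shells fewer); La^3+ < Ba^2+ (isoelectronic, higher Z=57 is smaller); Ba^2+ < Cs^+ (both 54 e⁻, Z=56>55).
Putting Ti^4+ in gives Ti^4+ < Sc^3+ < La^3+ < Ba^2+ < Cs^+; it lands at slot 1.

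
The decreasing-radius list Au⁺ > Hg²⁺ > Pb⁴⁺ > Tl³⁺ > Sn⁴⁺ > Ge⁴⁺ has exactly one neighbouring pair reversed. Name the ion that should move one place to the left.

Tl³⁺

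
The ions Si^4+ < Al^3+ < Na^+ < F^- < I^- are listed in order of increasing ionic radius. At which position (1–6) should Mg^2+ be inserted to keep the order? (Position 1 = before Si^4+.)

3

First list Z and electron count for each: Si^4+ (Z=14, 10 e⁻), Al^3+ (Z=13, 10 e⁻), Mg^2+ (Z=12, 10 e⁻), Na^+ (Z=11, 10 e⁻), F^- (Z=9, 10 e⁻), I^- (Z=53, 54 e⁻). Si^4+ < Al^3+ (both 10 e⁻, Z=14>13); Al^3+ < Mg^2+ (both 10 e⁻, Z=13>12); Mg^2+ < Na^+ (isoelectronic, higher Z=12 is smaller); Na^+ < F^- (isoelectronic, higher Z=11 is smaller); F^- < I^- (same group, period 2 vs 5).
The complete sequence is Si^4+ < Al^3+ < Mg^2+ < Na^+ < F^- < I^-. Mg^2+ sits at position 3.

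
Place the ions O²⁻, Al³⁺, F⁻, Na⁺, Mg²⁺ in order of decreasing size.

O²⁻ > F⁻ > Na⁺ > Mg²⁺ > Al³⁺

These species are isoelectronic with 10 electrons. The only difference is the number of protons: Al³⁺ (Z=13), Mg²⁺ (Z=12), Na⁺ (Z=11), F⁻ (Z=9), O²⁻ (Z=8). The strongest nuclear pull (Al³⁺) gives the smallest ion.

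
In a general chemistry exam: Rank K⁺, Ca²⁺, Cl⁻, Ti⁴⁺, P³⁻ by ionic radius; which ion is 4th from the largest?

Ca²⁺

These species are isoelectronic with 18 electrons. The only difference is the number of protons: Ti⁴⁺ (Z=22), Ca²⁺ (Z=20), K⁺ (Z=19), Cl⁻ (Z=17), P³⁻ (Z=15). The strongest nuclear pull (Ti⁴⁺) gives the smallest ion.
Full ascending order: Ti⁴⁺ < Ca²⁺ < K⁺ < Cl⁻ < P³⁻. Counting from the largest, position 4 is Ca²⁺.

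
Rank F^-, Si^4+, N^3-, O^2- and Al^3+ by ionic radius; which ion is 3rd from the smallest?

Isoelectronic series (10 e⁻ each). Size is set by nuclear charge: more protons means a smaller ion. Si^4+ (Z=14), Al^3+ (Z=13), F^- (Z=9), O^2- (Z=8), N^3- (Z=7).
Full ascending order: Si^4+ < Al^3+ < F^- < O^2- < N^3-. Counting from the smallest, position 3 is F^-.

F^-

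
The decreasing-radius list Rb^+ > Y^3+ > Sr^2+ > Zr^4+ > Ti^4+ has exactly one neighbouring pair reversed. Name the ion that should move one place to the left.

Sr^2+

Check each adjacent pair. Y^3+ and Sr^2+ are reversed: both have 36 electrons but Z(Y)=39 > Z(Sr)=38, so Y^3+ should be the smaller of the two. No other neighbouring pair contradicts the periodic trends, so Sr^2+ is the ion listed too late.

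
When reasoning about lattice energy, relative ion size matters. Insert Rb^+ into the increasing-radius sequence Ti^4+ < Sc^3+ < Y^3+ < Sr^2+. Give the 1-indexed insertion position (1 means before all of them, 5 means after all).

5

Electron counts and nuclear charges: Ti^4+: 18 e⁻, Z=22, Sc^3+: 18 e⁻, Z=21, Y^3+: 36 e⁻, Z=39, Sr^2+: 36 e⁻, Z=38, Rb^+: 36 e⁻, Z=37. Ti^4+ < Sc^3+ (isoelectronic, higher Z=22 is smaller); Sc^3+ < Y^3+ (same group, period 4 vs 5); Y^3+ < Sr^2+ (isoelectronic, higher Z=39 is smaller); Sr^2+ < Rb^+ (isoelectronic, higher Z=38 is smaller).
Putting Rb^+ in gives Ti^4+ < Sc^3+ < Y^3+ < Sr^2+ < Rb^+; it lands at slot 5.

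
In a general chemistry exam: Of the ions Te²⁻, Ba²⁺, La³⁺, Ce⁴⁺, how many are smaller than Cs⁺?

3

Isoelectronic series (54 e⁻ each). Size is set by nuclear charge: more protons means a smaller ion. Ce⁴⁺ (Z=58), La³⁺ (Z=57), Ba²⁺ (Z=56), Cs⁺ (Z=55), Te²⁻ (Z=52).
Relative to Cs⁺, the ions that are smaller are Ce⁴⁺, La³⁺, Ba²⁺. That's 3.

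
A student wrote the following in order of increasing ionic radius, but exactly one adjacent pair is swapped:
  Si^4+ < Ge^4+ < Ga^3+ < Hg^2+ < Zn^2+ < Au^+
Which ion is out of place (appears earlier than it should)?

Hg^2+

Scanning neighbour by neighbour, only Hg^2+/Zn^2+ violates a trend: Zn^2+ and Hg^2+ are in one column with the same charge; the lighter period-4 ion has 2 fewer shells and is smaller. That makes Hg^2+ the one sitting a position early relative to where it belongs.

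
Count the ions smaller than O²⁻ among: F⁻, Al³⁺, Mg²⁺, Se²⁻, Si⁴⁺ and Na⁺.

Electron counts and nuclear charges: Si⁴⁺ (Z=14, 10 e⁻), Al³⁺ (Z=13, 10 e⁻), Mg²⁺ (Z=12, 10 e⁻), Na⁺ (Z=11, 10 e⁻), F⁻ (Z=9, 10 e⁻), O²⁻ (Z=8, 10 e⁻), Se²⁻ (Z=34, 36 e⁻). Si⁴⁺ < Al³⁺ (isoelectronic, higher Z=14 is smaller); Al³⁺ < Mg²⁺ (both 10 e⁻, Z=13>12); Mg²⁺ < Na⁺ (isoelectronic, higher Z=12 is smaller); Na⁺ < F⁻ (both 10 e⁻, Z=11>9); F⁻ < O²⁻ (isoelectronic, higher Z=9 is smaller); O²⁻ < Se²⁻ (same group, 2 shells fewer).
Ordering all of them (including O²⁻) by radius gives Si⁴⁺ < Al³⁺ < Mg²⁺ < Na⁺ < F⁻ < O²⁻ < Se²⁻. That's 5.

5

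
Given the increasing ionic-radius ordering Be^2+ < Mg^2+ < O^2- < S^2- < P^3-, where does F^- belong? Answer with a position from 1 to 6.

First list Z and electron count for each: Be^2+ has 2 e⁻ (Z=4), Mg^2+ has 10 e⁻ (Z=12), F^- has 10 e⁻ (Z=9), O^2- has 10 e⁻ (Z=8), S^2- has 18 e⁻ (Z=16), P^3- has 18 e⁻ (Z=15). Be^2+ < Mg^2+ (same group, 1 shell fewer); Mg^2+ < F^- (both 10 e⁻, Z=12>9); F^- < O^2- (both 10 e⁻, Z=9>8); O^2- < S^2- (same group, 1 shell fewer); S^2- < P^3- (isoelectronic, higher Z=16 is smaller).
The complete sequence is Be^2+ < Mg^2+ < F^- < O^2- < S^2- < P^3-. F^- sits at position 3.

3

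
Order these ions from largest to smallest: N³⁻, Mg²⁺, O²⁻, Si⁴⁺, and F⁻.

N³⁻ > O²⁻ > F⁻ > Mg²⁺ > Si⁴⁺

These species are isoelectronic with 10 electrons. The only difference is the number of protons: Si⁴⁺ (Z=14), Mg²⁺ (Z=12), F⁻ (Z=9), O²⁻ (Z=8), N³⁻ (Z=7). The strongest nuclear pull (Si⁴⁺) gives the smallest ion.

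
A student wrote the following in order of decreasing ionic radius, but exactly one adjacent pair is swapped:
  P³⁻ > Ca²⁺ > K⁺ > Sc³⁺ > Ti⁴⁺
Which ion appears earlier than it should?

Check each adjacent pair. Ca²⁺ and K⁺ are reversed: Ca²⁺ and K⁺ share 18 electrons; the higher nuclear charge on Ca (Z=20) contracts it more, so Ca²⁺ < K⁺. No other neighbouring pair contradicts the periodic trends, so Ca²⁺ is the ion listed too early.

Ca²⁺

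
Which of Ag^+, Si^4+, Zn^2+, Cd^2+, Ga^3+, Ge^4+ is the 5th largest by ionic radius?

Ge^4+

Tabulating Z and e⁻: Si^4+: 10 e⁻, Z=14, Ge^4+: 28 e⁻, Z=32, Ga^3+: 28 e⁻, Z=31, Zn^2+: 28 e⁻, Z=30, Cd^2+: 46 e⁻, Z=48, Ag^+: 46 e⁻, Z=47. Si^4+ < Ge^4+ (same group, period 3 vs 4); Ge^4+ < Ga^3+ (both 28 e⁻, Z=32>31); Ga^3+ < Zn^2+ (both 28 e⁻, Z=31>30); Zn^2+ < Cd^2+ (same group, 1 shell fewer); Cd^2+ < Ag^+ (isoelectronic, higher Z=48 is smaller).
Ordering: Si^4+ < Ge^4+ < Ga^3+ < Zn^2+ < Cd^2+ < Ag^+. The 5th largest is Ge^4+.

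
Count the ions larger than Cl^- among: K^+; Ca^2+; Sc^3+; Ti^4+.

0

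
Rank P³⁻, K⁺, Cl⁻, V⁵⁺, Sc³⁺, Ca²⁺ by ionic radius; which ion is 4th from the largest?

All of these have 18 electrons (isoelectronic). With the same electron cloud, the ion with the most protons pulls it in tightest. Nuclear charges: V⁵⁺ (Z=23), Sc³⁺ (Z=21), Ca²⁺ (Z=20), K⁺ (Z=19), Cl⁻ (Z=17), P³⁻ (Z=15). Highest Z is smallest.
Ordering: V⁵⁺ < Sc³⁺ < Ca²⁺ < K⁺ < Cl⁻ < P³⁻. The 4th largest is Ca²⁺.

Ca²⁺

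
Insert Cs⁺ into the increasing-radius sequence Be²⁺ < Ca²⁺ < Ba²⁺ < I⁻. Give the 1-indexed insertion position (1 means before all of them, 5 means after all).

4

Tabulating Z and e⁻: Be²⁺ has 2 e⁻ (Z=4), Ca²⁺ has 18 e⁻ (Z=20), Ba²⁺ has 54 e⁻ (Z=56), Cs⁺ has 54 e⁻ (Z=55), I⁻ has 54 e⁻ (Z=53). Be²⁺ < Ca²⁺ (same group, 2 shells fewer); Ca²⁺ < Ba²⁺ (same group, period 4 vs 6); Ba²⁺ < Cs⁺ (isoelectronic, higher Z=56 is smaller); Cs⁺ < I⁻ (both 54 e⁻, Z=55>53).
The complete sequence is Be²⁺ < Ca²⁺ < Ba²⁺ < Cs⁺ < I⁻. Cs⁺ sits at position 4.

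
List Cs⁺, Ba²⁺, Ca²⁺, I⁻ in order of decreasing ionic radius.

Work out protons and electrons: Ca²⁺ (Z=20, 18 e⁻), Ba²⁺ (Z=56, 54 e⁻), Cs⁺ (Z=55, 54 e⁻), I⁻ (Z=53, 54 e⁻). Ca²⁺ < Ba²⁺ (same group, 2 shells fewer); Ba²⁺ < Cs⁺ (isoelectronic, higher Z=56 is smaller); Cs⁺ < I⁻ (both 54 e⁻, Z=55>53).

I⁻ > Cs⁺ > Ba²⁺ > Ca²⁺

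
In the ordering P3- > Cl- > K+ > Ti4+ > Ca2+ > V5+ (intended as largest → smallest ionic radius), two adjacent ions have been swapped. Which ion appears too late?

Compare adjacent ions: they are isoelectronic (18 e⁻) and Ti has more protons than Ca (22 vs 20), making Ti4+ smaller — yet in this decreasing list Ti4+ sits before Ca2+. Nothing else is reversed, so Ca2+ should move one place to the left.

Ca2+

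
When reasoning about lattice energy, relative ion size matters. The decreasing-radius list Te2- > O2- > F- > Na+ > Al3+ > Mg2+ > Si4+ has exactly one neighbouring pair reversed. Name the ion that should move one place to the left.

Mg2+

Scanning neighbour by neighbour, only Al3+/Mg2+ violates a trend: both have 10 electrons but Z(Al)=13 > Z(Mg)=12, so Al3+ should be the smaller of the two. That makes Mg2+ the one sitting a position late relative to where it belongs.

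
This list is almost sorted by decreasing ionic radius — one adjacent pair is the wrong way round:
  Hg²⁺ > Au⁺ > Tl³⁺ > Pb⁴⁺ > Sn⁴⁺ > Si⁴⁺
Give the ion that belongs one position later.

Hg²⁺

Scanning neighbour by neighbour, only Hg²⁺/Au⁺ violates a trend: both have 78 electrons but Z(Hg)=80 > Z(Au)=79, so Hg²⁺ should be the smaller of the two. That makes Hg²⁺ the one sitting a position early relative to where it belongs.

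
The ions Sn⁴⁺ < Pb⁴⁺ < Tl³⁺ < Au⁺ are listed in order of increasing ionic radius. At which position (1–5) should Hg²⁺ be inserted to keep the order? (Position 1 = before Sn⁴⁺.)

First list Z and electron count for each: Sn⁴⁺ (Z=50, 46 e⁻), Pb⁴⁺ (Z=82, 78 e⁻), Tl³⁺ (Z=81, 78 e⁻), Hg²⁺ (Z=80, 78 e⁻), Au⁺ (Z=79, 78 e⁻). Sn⁴⁺ < Pb⁴⁺ (same group, 1 shell fewer); Pb⁴⁺ < Tl³⁺ (both 78 e⁻, Z=82>81); Tl³⁺ < Hg²⁺ (isoelectronic, higher Z=81 is smaller); Hg²⁺ < Au⁺ (both 78 e⁻, Z=80>79).
Putting Hg²⁺ in gives Sn⁴⁺ < Pb⁴⁺ < Tl³⁺ < Hg²⁺ < Au⁺; it lands at slot 4.

4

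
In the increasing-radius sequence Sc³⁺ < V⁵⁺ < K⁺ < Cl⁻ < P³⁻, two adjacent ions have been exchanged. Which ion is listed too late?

V⁵⁺

The pair Sc³⁺, V⁵⁺ is the wrong way round — V⁵⁺ and Sc³⁺ share 18 electrons; the higher nuclear charge on V (Z=23) contracts it more, so V⁵⁺ < Sc³⁺. All other adjacent pairs agree with periodic trends, so V⁵⁺ is the misplaced ion.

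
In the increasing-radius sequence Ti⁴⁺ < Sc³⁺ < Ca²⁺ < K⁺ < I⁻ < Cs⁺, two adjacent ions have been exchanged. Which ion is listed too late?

The pair I⁻, Cs⁺ is the wrong way round — both have 54 electrons but Z(Cs)=55 > Z(I)=53, so Cs⁺ should be the smaller of the two. All other adjacent pairs agree with periodic trends, so Cs⁺ is the misplaced ion.

Cs⁺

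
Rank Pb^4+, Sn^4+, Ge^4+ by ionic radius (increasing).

Same group, same charge. Going down the group adds an extra shell of electrons, so the ion gets larger: Ge^4+ is highest in the group and smallest.

Ge^4+ < Sn^4+ < Pb^4+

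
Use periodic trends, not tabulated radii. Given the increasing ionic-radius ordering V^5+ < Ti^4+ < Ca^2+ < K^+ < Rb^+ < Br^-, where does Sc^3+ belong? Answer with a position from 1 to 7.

3

Tabulating Z and e⁻: V^5+ (Z=23, 18 e⁻), Ti^4+ (Z=22, 18 e⁻), Sc^3+ (Z=21, 18 e⁻), Ca^2+ (Z=20, 18 e⁻), K^+ (Z=19, 18 e⁻), Rb^+ (Z=37, 36 e⁻), Br^- (Z=35, 36 e⁻). V^5+ < Ti^4+ (both 18 e⁻, Z=23>22); Ti^4+ < Sc^3+ (both 18 e⁻, Z=22>21); Sc^3+ < Ca^2+ (isoelectronic, higher Z=21 is smaller); Ca^2+ < K^+ (isoelectronic, higher Z=20 is smaller); K^+ < Rb^+ (same group, period 4 vs 5); Rb^+ < Br^- (isoelectronic, higher Z=37 is smaller).
Putting Sc^3+ in gives V^5+ < Ti^4+ < Sc^3+ < Ca^2+ < K^+ < Rb^+ < Br^-; it lands at slot 3.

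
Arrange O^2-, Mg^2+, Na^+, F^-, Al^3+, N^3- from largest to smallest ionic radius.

N^3- > O^2- > F^- > Na^+ > Mg^2+ > Al^3+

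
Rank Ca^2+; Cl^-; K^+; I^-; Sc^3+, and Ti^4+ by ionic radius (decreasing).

Tabulating Z and e⁻: Ti^4+ has 18 e⁻ (Z=22), Sc^3+ has 18 e⁻ (Z=21), Ca^2+ has 18 e⁻ (Z=20), K^+ has 18 e⁻ (Z=19), Cl^- has 18 e⁻ (Z=17), I^- has 54 e⁻ (Z=53). Ti^4+ < Sc^3+ (both 18 e⁻, Z=22>21); Sc^3+ < Ca^2+ (both 18 e⁻, Z=21>20); Ca^2+ < K^+ (both 18 e⁻, Z=20>19); K^+ < Cl^- (isoelectronic, higher Z=19 is smaller); Cl^- < I^- (same group, 2 shells fewer).

I^- > Cl^- > K^+ > Ca^2+ > Sc^3+ > Ti^4+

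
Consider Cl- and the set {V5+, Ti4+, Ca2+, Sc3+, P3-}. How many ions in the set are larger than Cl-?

1

Isoelectronic series (18 e⁻ each). Size is set by nuclear charge: more protons means a smaller ion. V5+ (Z=23), Ti4+ (Z=22), Sc3+ (Z=21), Ca2+ (Z=20), Cl- (Z=17), P3- (Z=15).
Placing each against Cl-: smaller — V5+, Ti4+, Sc3+, Ca2+; larger — P3-. Count: 1.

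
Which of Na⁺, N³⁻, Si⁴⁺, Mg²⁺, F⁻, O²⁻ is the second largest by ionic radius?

O²⁻

These species are isoelectronic with 10 electrons. The only difference is the number of protons: Si⁴⁺ (Z=14), Mg²⁺ (Z=12), Na⁺ (Z=11), F⁻ (Z=9), O²⁻ (Z=8), N³⁻ (Z=7). The strongest nuclear pull (Si⁴⁺) gives the smallest ion.
Ordering: Si⁴⁺ < Mg²⁺ < Na⁺ < F⁻ < O²⁻ < N³⁻. The second largest is O²⁻.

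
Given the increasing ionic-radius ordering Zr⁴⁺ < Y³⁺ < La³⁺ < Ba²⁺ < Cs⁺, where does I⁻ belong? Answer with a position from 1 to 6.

6

Tabulating Z and e⁻: Zr⁴⁺ has 36 e⁻ (Z=40), Y³⁺ has 36 e⁻ (Z=39), La³⁺ has 54 e⁻ (Z=57), Ba²⁺ has 54 e⁻ (Z=56), Cs⁺ has 54 e⁻ (Z=55), I⁻ has 54 e⁻ (Z=53). Zr⁴⁺ < Y³⁺ (isoelectronic, higher Z=40 is smaller); Y³⁺ < La³⁺ (same group, 1 shell fewer); La³⁺ < Ba²⁺ (isoelectronic, higher Z=57 is smaller); Ba²⁺ < Cs⁺ (isoelectronic, higher Z=56 is smaller); Cs⁺ < I⁻ (isoelectronic, higher Z=55 is smaller).
Merged order: Zr⁴⁺ < Y³⁺ < La³⁺ < Ba²⁺ < Cs⁺ < I⁻ — I⁻ is number 6.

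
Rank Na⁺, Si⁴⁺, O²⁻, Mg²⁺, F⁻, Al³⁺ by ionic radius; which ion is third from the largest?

Na⁺

All of these have 10 electrons (isoelectronic). With the same electron cloud, the ion with the most protons pulls it in tightest. Nuclear charges: Si⁴⁺ (Z=14), Al³⁺ (Z=13), Mg²⁺ (Z=12), Na⁺ (Z=11), F⁻ (Z=9), O²⁻ (Z=8). Highest Z is smallest.
So the order is Si⁴⁺ < Al³⁺ < Mg²⁺ < Na⁺ < F⁻ < O²⁻; the 3rd-largest ion is Na⁺.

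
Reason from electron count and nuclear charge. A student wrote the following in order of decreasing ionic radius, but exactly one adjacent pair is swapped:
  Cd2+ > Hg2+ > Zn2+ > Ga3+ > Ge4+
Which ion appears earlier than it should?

Check each adjacent pair. Cd2+ and Hg2+ are reversed: same group and charge — period 5 sits above period 6, so Cd2+ is smaller. No other neighbouring pair contradicts the periodic trends, so Cd2+ is the ion listed too early.

Cd2+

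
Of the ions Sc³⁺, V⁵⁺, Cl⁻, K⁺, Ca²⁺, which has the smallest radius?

V⁵⁺

Isoelectronic series (18 e⁻ each). Size is set by nuclear charge: more protons means a smaller ion. V⁵⁺ (Z=23), Sc³⁺ (Z=21), Ca²⁺ (Z=20), K⁺ (Z=19), Cl⁻ (Z=17).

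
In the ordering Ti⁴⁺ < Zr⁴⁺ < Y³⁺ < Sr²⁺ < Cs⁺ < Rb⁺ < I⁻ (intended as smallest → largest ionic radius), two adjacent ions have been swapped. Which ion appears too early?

Scanning neighbour by neighbour, only Cs⁺/Rb⁺ violates a trend: Rb⁺ and Cs⁺ are in one column with the same charge; the lighter period-5 ion has one fewer shell and is smaller. That makes Cs⁺ the one sitting a position early relative to where it belongs.

Cs⁺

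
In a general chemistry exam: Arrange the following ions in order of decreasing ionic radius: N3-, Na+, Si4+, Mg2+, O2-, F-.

Isoelectronic series (10 e⁻ each). Size is set by nuclear charge: more protons means a smaller ion. Si4+ (Z=14), Mg2+ (Z=12), Na+ (Z=11), F- (Z=9), O2- (Z=8), N3- (Z=7).

N3- > O2- > F- > Na+ > Mg2+ > Si4+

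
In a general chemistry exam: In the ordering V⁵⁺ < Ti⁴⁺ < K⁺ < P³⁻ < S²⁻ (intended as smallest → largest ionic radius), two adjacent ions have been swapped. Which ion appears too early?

Check each adjacent pair. P³⁻ and S²⁻ are reversed: S²⁻ and P³⁻ share 18 electrons; the higher nuclear charge on S (Z=16) contracts it more, so S²⁻ < P³⁻. No other neighbouring pair contradicts the periodic trends, so P³⁻ is the ion listed too early.

P³⁻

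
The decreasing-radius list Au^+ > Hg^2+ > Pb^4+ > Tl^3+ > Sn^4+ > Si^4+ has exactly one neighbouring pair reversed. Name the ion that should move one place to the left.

Scanning neighbour by neighbour, only Pb^4+/Tl^3+ violates a trend: they are isoelectronic (78 e⁻) and Pb has more protons than Tl (82 vs 81), making Pb^4+ smaller. That makes Tl^3+ the one sitting a position late relative to where it belongs.

Tl^3+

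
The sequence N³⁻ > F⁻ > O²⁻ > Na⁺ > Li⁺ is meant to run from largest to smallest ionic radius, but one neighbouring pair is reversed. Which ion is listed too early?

F⁻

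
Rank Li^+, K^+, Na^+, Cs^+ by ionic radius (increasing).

Same group, same charge. Going down the group adds an extra shell of electrons, so the ion gets larger: Li^+ is highest in the group and smallest.

Li^+ < Na^+ < K^+ < Cs^+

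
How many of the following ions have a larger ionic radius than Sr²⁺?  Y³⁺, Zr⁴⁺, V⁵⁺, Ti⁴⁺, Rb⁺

V⁵⁺ has 18 e⁻ (Z=23), Ti⁴⁺ has 18 e⁻ (Z=22), Zr⁴⁺ has 36 e⁻ (Z=40), Y³⁺ has 36 e⁻ (Z=39), Sr²⁺ has 36 e⁻ (Z=38), Rb⁺ has 36 e⁻ (Z=37). V⁵⁺ < Ti⁴⁺ (isoelectronic, higher Z=23 is smaller); Ti⁴⁺ < Zr⁴⁺ (same group, period 4 vs 5); Zr⁴⁺ < Y³⁺ (both 36 e⁻, Z=40>39); Y³⁺ < Sr²⁺ (both 36 e⁻, Z=39>38); Sr²⁺ < Rb⁺ (both 36 e⁻, Z=38>37).
Placing each against Sr²⁺: smaller — V⁵⁺, Ti⁴⁺, Zr⁴⁺, Y³⁺; larger — Rb⁺. That's 1.

1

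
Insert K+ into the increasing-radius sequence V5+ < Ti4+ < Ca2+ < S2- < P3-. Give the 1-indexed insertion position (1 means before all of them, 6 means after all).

4

All of these have 18 electrons (isoelectronic). With the same electron cloud, the ion with the most protons pulls it in tightest. Nuclear charges: V5+ (Z=23), Ti4+ (Z=22), Ca2+ (Z=20), K+ (Z=19), S2- (Z=16), P3- (Z=15). Highest Z is smallest.
With K+ included the full order is V5+ < Ti4+ < Ca2+ < K+ < S2- < P3-, so it takes position 4.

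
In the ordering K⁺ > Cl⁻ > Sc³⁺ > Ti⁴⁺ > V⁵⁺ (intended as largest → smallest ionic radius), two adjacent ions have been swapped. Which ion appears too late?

Cl⁻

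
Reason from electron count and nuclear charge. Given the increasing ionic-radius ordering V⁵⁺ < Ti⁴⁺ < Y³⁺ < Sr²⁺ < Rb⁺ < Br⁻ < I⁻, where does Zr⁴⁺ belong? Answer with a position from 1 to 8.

3

First list Z and electron count for each: V⁵⁺ has 18 e⁻ (Z=23), Ti⁴⁺ has 18 e⁻ (Z=22), Zr⁴⁺ has 36 e⁻ (Z=40), Y³⁺ has 36 e⁻ (Z=39), Sr²⁺ has 36 e⁻ (Z=38), Rb⁺ has 36 e⁻ (Z=37), Br⁻ has 36 e⁻ (Z=35), I⁻ has 54 e⁻ (Z=53). V⁵⁺ < Ti⁴⁺ (both 18 e⁻, Z=23>22); Ti⁴⁺ < Zr⁴⁺ (same group, period 4 vs 5); Zr⁴⁺ < Y³⁺ (both 36 e⁻, Z=40>39); Y³⁺ < Sr²⁺ (both 36 e⁻, Z=39>38); Sr²⁺ < Rb⁺ (isoelectronic, higher Z=38 is smaller); Rb⁺ < Br⁻ (isoelectronic, higher Z=37 is smaller); Br⁻ < I⁻ (same group, 1 shell fewer).
The complete sequence is V⁵⁺ < Ti⁴⁺ < Zr⁴⁺ < Y³⁺ < Sr²⁺ < Rb⁺ < Br⁻ < I⁻. Zr⁴⁺ sits at position 3.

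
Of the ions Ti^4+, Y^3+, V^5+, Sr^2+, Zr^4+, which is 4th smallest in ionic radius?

Y^3+

V^5+ (Z=23, 18 e⁻), Ti^4+ (Z=22, 18 e⁻), Zr^4+ (Z=40, 36 e⁻), Y^3+ (Z=39, 36 e⁻), Sr^2+ (Z=38, 36 e⁻). V^5+ < Ti^4+ (isoelectronic, higher Z=23 is smaller); Ti^4+ < Zr^4+ (same group, period 4 vs 5); Zr^4+ < Y^3+ (both 36 e⁻, Z=40>39); Y^3+ < Sr^2+ (isoelectronic, higher Z=39 is smaller).
Full ascending order: V^5+ < Ti^4+ < Zr^4+ < Y^3+ < Sr^2+. Counting from the smallest, position 4 is Y^3+.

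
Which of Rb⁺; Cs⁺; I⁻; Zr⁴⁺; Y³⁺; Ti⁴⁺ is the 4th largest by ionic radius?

First list Z and electron count for each: Ti⁴⁺ has 18 e⁻ (Z=22), Zr⁴⁺ has 36 e⁻ (Z=40), Y³⁺ has 36 e⁻ (Z=39), Rb⁺ has 36 e⁻ (Z=37), Cs⁺ has 54 e⁻ (Z=55), I⁻ has 54 e⁻ (Z=53). Ti⁴⁺ < Zr⁴⁺ (same group, period 4 vs 5); Zr⁴⁺ < Y³⁺ (isoelectronic, higher Z=40 is smaller); Y³⁺ < Rb⁺ (both 36 e⁻, Z=39>37); Rb⁺ < Cs⁺ (same group, 1 shell fewer); Cs⁺ < I⁻ (both 54 e⁻, Z=55>53).
So the order is Ti⁴⁺ < Zr⁴⁺ < Y³⁺ < Rb⁺ < Cs⁺ < I⁻; the 4th-largest ion is Y³⁺.

Y³⁺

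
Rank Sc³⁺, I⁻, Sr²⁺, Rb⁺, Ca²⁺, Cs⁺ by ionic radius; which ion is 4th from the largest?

Sr²⁺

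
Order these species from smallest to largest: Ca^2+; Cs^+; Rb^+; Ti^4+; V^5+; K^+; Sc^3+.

V^5+ < Ti^4+ < Sc^3+ < Ca^2+ < K^+ < Rb^+ < Cs^+

Tabulating Z and e⁻: V^5+ has 18 e⁻ (Z=23), Ti^4+ has 18 e⁻ (Z=22), Sc^3+ has 18 e⁻ (Z=21), Ca^2+ has 18 e⁻ (Z=20), K^+ has 18 e⁻ (Z=19), Rb^+ has 36 e⁻ (Z=37), Cs^+ has 54 e⁻ (Z=55). V^5+ < Ti^4+ (isoelectronic, higher Z=23 is smaller); Ti^4+ < Sc^3+ (isoelectronic, higher Z=22 is smaller); Sc^3+ < Ca^2+ (isoelectronic, higher Z=21 is smaller); Ca^2+ < K^+ (both 18 e⁻, Z=20>19); K^+ < Rb^+ (same group, period 4 vs 5); Rb^+ < Cs^+ (same group, 1 shell fewer).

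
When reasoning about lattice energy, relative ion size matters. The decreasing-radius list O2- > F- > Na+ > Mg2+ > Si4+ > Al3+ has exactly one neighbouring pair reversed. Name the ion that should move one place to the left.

Al3+

Check each adjacent pair. Si4+ and Al3+ are reversed: they are isoelectronic (10 e⁻) and Si has more protons than Al (14 vs 13), making Si4+ smaller. No other neighbouring pair contradicts the periodic trends, so Al3+ is the ion listed too late.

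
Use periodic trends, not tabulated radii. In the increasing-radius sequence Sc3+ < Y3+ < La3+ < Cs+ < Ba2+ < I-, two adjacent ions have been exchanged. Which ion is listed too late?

Ba2+

Scanning neighbour by neighbour, only Cs+/Ba2+ violates a trend: Ba2+ and Cs+ share 54 electrons; the higher nuclear charge on Ba (Z=56) contracts it more, so Ba2+ < Cs+. That makes Ba2+ the one sitting a position late relative to where it belongs.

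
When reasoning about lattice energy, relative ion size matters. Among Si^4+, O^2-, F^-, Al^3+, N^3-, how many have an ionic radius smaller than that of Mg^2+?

All of these have 10 electrons (isoelectronic). With the same electron cloud, the ion with the most protons pulls it in tightest. Nuclear charges: Si^4+ (Z=14), Al^3+ (Z=13), Mg^2+ (Z=12), F^- (Z=9), O^2- (Z=8), N^3- (Z=7). Highest Z is smallest.
Overall: Si^4+ < Al^3+ < Mg^2+ < F^- < O^2- < N^3-. Mg^2+ has 2 below it and 3 above. Count: 2.

2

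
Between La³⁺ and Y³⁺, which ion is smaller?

Y³⁺

These ions sit in one column with identical charge. Each step down the periodic table adds a principal shell, increasing the radius.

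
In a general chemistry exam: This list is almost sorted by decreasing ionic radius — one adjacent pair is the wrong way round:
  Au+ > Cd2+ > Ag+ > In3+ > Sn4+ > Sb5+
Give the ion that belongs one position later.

Cd2+

Check each adjacent pair. Cd2+ and Ag+ are reversed: Cd2+ and Ag+ share 46 electrons; the higher nuclear charge on Cd (Z=48) contracts it more, so Cd2+ < Ag+. No other neighbouring pair contradicts the periodic trends, so Cd2+ is the ion listed too early.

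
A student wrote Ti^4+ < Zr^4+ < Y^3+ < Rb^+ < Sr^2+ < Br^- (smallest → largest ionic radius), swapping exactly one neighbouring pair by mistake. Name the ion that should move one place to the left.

Compare adjacent ions: Sr^2+ and Rb^+ share 36 electrons; the higher nuclear charge on Sr (Z=38) contracts it more, so Sr^2+ < Rb^+ — yet in this increasing list Rb^+ sits before Sr^2+. Nothing else is reversed, so Sr^2+ should move one place to the left.

Sr^2+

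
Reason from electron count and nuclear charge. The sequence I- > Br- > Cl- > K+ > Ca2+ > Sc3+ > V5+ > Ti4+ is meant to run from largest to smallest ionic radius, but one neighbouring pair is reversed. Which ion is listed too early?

V5+

Check each adjacent pair. V5+ and Ti4+ are reversed: both have 18 electrons but Z(V)=23 > Z(Ti)=22, so V5+ should be the smaller of the two. No other neighbouring pair contradicts the periodic trends, so V5+ is the ion listed too early.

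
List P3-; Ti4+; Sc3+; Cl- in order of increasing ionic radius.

Ti4+ < Sc3+ < Cl- < P3-

All of these have 18 electrons (isoelectronic). With the same electron cloud, the ion with the most protons pulls it in tightest. Nuclear charges: Ti4+ (Z=22), Sc3+ (Z=21), Cl- (Z=17), P3- (Z=15). Highest Z is smallest.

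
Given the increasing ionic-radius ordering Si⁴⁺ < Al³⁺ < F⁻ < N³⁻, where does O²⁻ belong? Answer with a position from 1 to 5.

All of these have 10 electrons (isoelectronic). With the same electron cloud, the ion with the most protons pulls it in tightest. Nuclear charges: Si⁴⁺ (Z=14), Al³⁺ (Z=13), F⁻ (Z=9), O²⁻ (Z=8), N³⁻ (Z=7). Highest Z is smallest.
The complete sequence is Si⁴⁺ < Al³⁺ < F⁻ < O²⁻ < N³⁻. O²⁻ sits at position 4.

4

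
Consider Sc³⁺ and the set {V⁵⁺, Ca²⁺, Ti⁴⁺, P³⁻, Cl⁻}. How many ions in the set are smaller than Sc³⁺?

2

These species are isoelectronic with 18 electrons. The only difference is the number of protons: V⁵⁺ (Z=23), Ti⁴⁺ (Z=22), Sc³⁺ (Z=21), Ca²⁺ (Z=20), Cl⁻ (Z=17), P³⁻ (Z=15). The strongest nuclear pull (V⁵⁺) gives the smallest ion.
Placing each against Sc³⁺: smaller — V⁵⁺, Ti⁴⁺; larger — Ca²⁺, Cl⁻, P³⁻. Count: 2.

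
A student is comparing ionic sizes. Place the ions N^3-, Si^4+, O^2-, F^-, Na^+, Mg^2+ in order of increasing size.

Si^4+ < Mg^2+ < Na^+ < F^- < O^2- < N^3-

These species are isoelectronic with 10 electrons. The only difference is the number of protons: Si^4+ (Z=14), Mg^2+ (Z=12), Na^+ (Z=11), F^- (Z=9), O^2- (Z=8), N^3- (Z=7). The strongest nuclear pull (Si^4+) gives the smallest ion.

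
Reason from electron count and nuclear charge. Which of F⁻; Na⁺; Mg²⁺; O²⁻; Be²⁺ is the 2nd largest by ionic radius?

F⁻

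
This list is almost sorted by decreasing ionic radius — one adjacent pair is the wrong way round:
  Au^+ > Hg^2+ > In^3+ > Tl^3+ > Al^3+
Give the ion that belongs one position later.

Check each adjacent pair. In^3+ and Tl^3+ are reversed: both in group 13 with the same charge; In^3+ (period 5) has the smaller radius. No other neighbouring pair contradicts the periodic trends, so In^3+ is the ion listed too early.

In^3+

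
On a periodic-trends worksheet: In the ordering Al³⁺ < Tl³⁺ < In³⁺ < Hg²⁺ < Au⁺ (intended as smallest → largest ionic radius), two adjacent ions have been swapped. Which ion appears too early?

Tl³⁺

Scanning neighbour by neighbour, only Tl³⁺/In³⁺ violates a trend: same group and charge — period 5 sits above period 6, so In³⁺ is smaller. That makes Tl³⁺ the one sitting a position early relative to where it belongs.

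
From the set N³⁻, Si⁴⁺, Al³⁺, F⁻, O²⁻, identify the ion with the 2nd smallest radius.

Al³⁺

All of these have 10 electrons (isoelectronic). With the same electron cloud, the ion with the most protons pulls it in tightest. Nuclear charges: Si⁴⁺ (Z=14), Al³⁺ (Z=13), F⁻ (Z=9), O²⁻ (Z=8), N³⁻ (Z=7). Highest Z is smallest.
That gives Si⁴⁺ < Al³⁺ < F⁻ < O²⁻ < N³⁻. From the smallest end, number 2 is Al³⁺.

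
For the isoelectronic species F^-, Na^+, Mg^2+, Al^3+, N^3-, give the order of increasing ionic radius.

Al^3+ < Mg^2+ < Na^+ < F^- < N^3-

These species are isoelectronic with 10 electrons. The only difference is the number of protons: Al^3+ (Z=13), Mg^2+ (Z=12), Na^+ (Z=11), F^- (Z=9), N^3- (Z=7). The strongest nuclear pull (Al^3+) gives the smallest ion.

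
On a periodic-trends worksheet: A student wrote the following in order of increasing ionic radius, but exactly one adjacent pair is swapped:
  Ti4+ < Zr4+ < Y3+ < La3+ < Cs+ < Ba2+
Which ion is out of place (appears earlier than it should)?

Cs+

Check each adjacent pair. Cs+ and Ba2+ are reversed: they are isoelectronic (54 e⁻) and Ba has more protons than Cs (56 vs 55), making Ba2+ smaller. No other neighbouring pair contradicts the periodic trends, so Cs+ is the ion listed too early.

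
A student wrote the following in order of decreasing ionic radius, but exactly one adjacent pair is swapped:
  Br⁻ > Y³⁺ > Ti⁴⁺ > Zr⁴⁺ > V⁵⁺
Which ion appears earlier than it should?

Scanning neighbour by neighbour, only Ti⁴⁺/Zr⁴⁺ violates a trend: both in group 4 with the same charge; Ti⁴⁺ (period 4) has the smaller radius. That makes Ti⁴⁺ the one sitting a position early relative to where it belongs.

Ti⁴⁺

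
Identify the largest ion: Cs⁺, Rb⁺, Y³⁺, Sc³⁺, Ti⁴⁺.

First list Z and electron count for each: Ti⁴⁺: 18 e⁻, Z=22, Sc³⁺: 18 e⁻, Z=21, Y³⁺: 36 e⁻, Z=39, Rb⁺: 36 e⁻, Z=37, Cs⁺: 54 e⁻, Z=55. Ti⁴⁺ < Sc³⁺ (both 18 e⁻, Z=22>21); Sc³⁺ < Y³⁺ (same group, 1 shell fewer); Y³⁺ < Rb⁺ (isoelectronic, higher Z=39 is smaller); Rb⁺ < Cs⁺ (same group, 1 shell fewer).

Cs⁺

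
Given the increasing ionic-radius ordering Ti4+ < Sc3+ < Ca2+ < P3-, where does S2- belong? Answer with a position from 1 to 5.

4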